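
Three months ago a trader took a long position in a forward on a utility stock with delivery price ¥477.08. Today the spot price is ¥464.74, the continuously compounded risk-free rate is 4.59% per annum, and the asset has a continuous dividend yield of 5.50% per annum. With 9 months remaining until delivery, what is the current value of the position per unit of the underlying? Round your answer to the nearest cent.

Current fair forward for the remaining 9 months: F = S·e^((r − q)·T), (r − q) = 0.0459 − 0.0550 = -0.0091
F = 464.74 · e^(-0.0091 × 9/12) = 464.74 × 0.993198 = 461.5788
Value of long forward = (F − K)·e^(−rT) = (461.5788 − 477.08) · e^(−0.0459·9/12)
= -15.5012 × 0.966161 = -14.98

-¥14.98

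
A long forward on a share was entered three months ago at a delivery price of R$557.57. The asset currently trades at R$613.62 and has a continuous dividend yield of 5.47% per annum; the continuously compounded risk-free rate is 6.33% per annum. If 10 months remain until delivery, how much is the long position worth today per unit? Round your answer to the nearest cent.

Current fair forward for the remaining 10 months: F = S·e^((r − q)·T), (r − q) = 0.0633 − 0.0547 = 0.0086
F = 613.62 · e^(0.0086 × 10/12) = 613.62 × 1.007192 = 618.0332
Value of long forward = (F − K)·e^(−rT) = (618.0332 − 557.57) · e^(−0.0633·10/12)
= 60.4632 × 0.948617 = 57.36

R$57.36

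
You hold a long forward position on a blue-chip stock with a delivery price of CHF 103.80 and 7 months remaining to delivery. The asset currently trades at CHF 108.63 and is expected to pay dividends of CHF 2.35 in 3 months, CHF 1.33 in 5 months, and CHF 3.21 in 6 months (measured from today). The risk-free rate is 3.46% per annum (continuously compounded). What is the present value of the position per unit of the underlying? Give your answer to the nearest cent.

CHF 0.11

PV(remaining dividends) I = 2.35·e^(−0.0346·3/12) + 1.33·e^(−0.0346·5/12) + 3.21·e^(−0.0346·6/12) = 6.7957
Current forward F = (S − I)·e^(rT) = (108.63 − 6.7957)·e^(0.0346·7/12) = 101.8343 × 1.020388 = 103.9105
Value (long) = (F − K)·e^(−rT) = (103.9105 − 103.80) × 0.980019 = 0.1083
Value = CHF 0.11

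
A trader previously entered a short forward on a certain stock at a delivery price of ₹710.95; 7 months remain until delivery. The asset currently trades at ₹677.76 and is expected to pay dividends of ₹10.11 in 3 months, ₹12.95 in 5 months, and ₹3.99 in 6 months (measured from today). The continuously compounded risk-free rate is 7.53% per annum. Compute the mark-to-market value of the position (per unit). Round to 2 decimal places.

PV(remaining dividends) I = 10.11·e^(−0.0753·3/12) + 12.95·e^(−0.0753·5/12) + 3.99·e^(−0.0753·6/12) = 26.3140
Current forward F = (S − I)·e^(rT) = (677.76 − 26.3140)·e^(0.0753·7/12) = 651.4460 × 1.044904 = 680.6985
Value (long) = (F − K)·e^(−rT) = (680.6985 − 710.95) × 0.957026 = -28.9515
Short position value = −(long value) = ₹28.95

₹28.95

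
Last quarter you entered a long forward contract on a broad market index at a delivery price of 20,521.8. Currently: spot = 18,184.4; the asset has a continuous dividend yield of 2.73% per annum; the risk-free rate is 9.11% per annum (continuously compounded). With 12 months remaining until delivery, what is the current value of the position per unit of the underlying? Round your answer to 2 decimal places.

Current fair forward for the remaining 12 months: F = S·e^((r − q)·T), (r − q) = 0.0911 − 0.0273 = 0.0638
F = 18184.4 · e^(0.0638 × 12/12) = 18184.4 × 1.06587920 = 19382.3737
Value of long forward = (F − K)·e^(−rT) = (19382.3737 − 20521.8) · e^(−0.0911·12/12)
= -1139.4263 × 0.91292641 = -1040.21

-1040.21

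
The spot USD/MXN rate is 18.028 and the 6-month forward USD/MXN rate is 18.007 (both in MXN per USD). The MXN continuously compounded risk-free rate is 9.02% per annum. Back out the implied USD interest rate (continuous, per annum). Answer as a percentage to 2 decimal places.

F = S·e^((r_MXN − r_USD)T) ⇒ r_USD = r_MXN − ln(F/S)/T
ln(18.007/18.028) = -0.001166; /(6/12) = -0.002332
r_USD = 0.0902 + 0.002332 = 0.092532
r_USD = 9.25%

9.25%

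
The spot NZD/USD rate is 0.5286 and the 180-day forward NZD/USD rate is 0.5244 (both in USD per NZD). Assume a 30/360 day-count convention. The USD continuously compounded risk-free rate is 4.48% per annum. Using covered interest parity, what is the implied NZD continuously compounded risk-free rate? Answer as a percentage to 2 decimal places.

F = S·e^((r_USD − r_NZD)T) ⇒ r_NZD = r_USD − ln(F/S)/T
ln(0.5244/0.5286) = -0.007977; /(180/360) = -0.015954
r_NZD = 0.0448 + 0.015954 = 0.060754
r_NZD = 6.08%

6.08%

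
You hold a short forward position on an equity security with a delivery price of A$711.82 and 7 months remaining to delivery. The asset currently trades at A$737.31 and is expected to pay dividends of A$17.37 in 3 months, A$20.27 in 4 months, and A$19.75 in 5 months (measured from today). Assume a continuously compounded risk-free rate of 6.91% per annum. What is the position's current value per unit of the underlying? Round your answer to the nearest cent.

PV(remaining dividends) I = 17.37·e^(−0.0691·3/12) + 20.27·e^(−0.0691·4/12) + 19.75·e^(−0.0691·5/12) = 56.0704
Current forward F = (S − I)·e^(rT) = (737.31 − 56.0704)·e^(0.0691·7/12) = 681.2396 × 1.041132 = 709.2603
Value (long) = (F − K)·e^(−rT) = (709.2603 − 711.82) × 0.960493 = -2.4586
Short position value = −(long value) = A$2.46

A$2.46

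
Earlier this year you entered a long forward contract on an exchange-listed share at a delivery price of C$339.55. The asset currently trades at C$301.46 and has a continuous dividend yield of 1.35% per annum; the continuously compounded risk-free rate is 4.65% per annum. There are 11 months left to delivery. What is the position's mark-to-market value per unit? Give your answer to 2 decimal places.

Current fair forward for the remaining 11 months: F = S·e^((r − q)·T), (r − q) = 0.0465 − 0.0135 = 0.0330
F = 301.46 · e^(0.0330 × 11/12) = 301.46 × 1.030712 = 310.7184
Value of long forward = (F − K)·e^(−rT) = (310.7184 − 339.55) · e^(−0.0465·11/12)
= -28.8316 × 0.958271 = -27.63

-C$27.63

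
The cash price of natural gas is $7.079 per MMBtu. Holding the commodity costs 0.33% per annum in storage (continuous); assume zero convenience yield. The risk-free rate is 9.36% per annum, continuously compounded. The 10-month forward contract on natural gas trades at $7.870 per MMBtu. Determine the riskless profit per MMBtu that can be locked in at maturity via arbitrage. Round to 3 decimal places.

$0.196 per MMBtu

Fair forward: F* = S·e^(carry·T), with carry = (r + u) = 0.0936 + 0.0033 = 0.0969
F* = 7.079 · e^(0.0969 × 10/12) = 7.079 · e^0.080750 = 7.079 × 1.084100 = $7.6743
Market $7.870 > fair $7.6743: forward overpriced → cash-and-carry (buy spot, short the forward).
At maturity, profit = |F_mkt − F*| = |7.870 − 7.6743| = $0.196 per MMBtu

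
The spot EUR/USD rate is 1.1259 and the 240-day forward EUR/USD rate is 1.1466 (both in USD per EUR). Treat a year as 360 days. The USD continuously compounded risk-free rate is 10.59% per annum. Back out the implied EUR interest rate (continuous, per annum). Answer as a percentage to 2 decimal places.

7.86%

F = S·e^((r_USD − r_EUR)T) ⇒ r_EUR = r_USD − ln(F/S)/T
ln(1.1466/1.1259) = 0.018218; /(240/360) = 0.027327
r_EUR = 0.1059 − 0.027327 = 0.078573
r_EUR = 7.86%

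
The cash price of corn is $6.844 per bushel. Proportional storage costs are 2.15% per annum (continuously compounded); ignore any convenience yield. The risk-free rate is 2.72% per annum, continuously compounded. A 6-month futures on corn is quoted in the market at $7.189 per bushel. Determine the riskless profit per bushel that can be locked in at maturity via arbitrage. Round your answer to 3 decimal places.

$0.176 per bushel

Fair futures: F* = S·e^(carry·T), with carry = (r + u) = 0.0272 + 0.0215 = 0.0487
F* = 6.844 · e^(0.0487 × 6/12) = 6.844 · e^0.024350 = 6.844 × 1.024649 = $7.0127
Market $7.189 > fair $7.0127: forward overpriced → cash-and-carry (buy spot, short the forward).
At maturity, profit = |F_mkt − F*| = |7.189 − 7.0127| = $0.176 per bushel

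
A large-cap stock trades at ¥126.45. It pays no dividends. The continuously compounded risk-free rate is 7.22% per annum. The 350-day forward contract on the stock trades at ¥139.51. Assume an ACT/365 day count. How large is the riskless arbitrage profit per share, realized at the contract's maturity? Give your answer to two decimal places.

Fair forward: F* = S·e^(carry·T), with carry = r = 0.0722
F* = 126.45 · e^(0.0722 × 350/365) = 126.45 · e^0.069233 = 126.45 × 1.071686 = ¥135.5147
Market ¥139.51 > fair ¥135.5147: forward overpriced → cash-and-carry (buy spot, short the forward).
At maturity, profit = |F_mkt − F*| = |139.51 − 135.5147| = ¥4.00 per share

¥4.00 per share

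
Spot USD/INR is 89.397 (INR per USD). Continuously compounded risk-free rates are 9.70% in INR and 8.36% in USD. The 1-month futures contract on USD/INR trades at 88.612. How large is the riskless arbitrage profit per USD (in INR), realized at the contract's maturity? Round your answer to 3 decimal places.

0.885 per USD (in INR)

Fair futures: F* = S·e^(carry·T), with carry = (r_INR − r_USD) = 0.0970 − 0.0836 = 0.0134
F* = 89.397 · e^(0.0134 × 1/12) = 89.397 · e^0.001117 = 89.397 × 1.001118 = 89.4969
Market 88.612 < fair 89.4969: forward underpriced → reverse cash-and-carry (short spot, go long the forward).
At maturity, profit = |F_mkt − F*| = |88.612 − 89.4969| = 0.885 per USD (in INR)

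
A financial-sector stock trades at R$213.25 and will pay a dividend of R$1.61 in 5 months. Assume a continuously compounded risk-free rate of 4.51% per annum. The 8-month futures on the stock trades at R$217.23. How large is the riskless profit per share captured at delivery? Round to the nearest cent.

PV(dividends) I = 1.61·e^(−0.0451·5/12) = 1.5800
Fair futures F* = (S − I)·e^(rT) = (213.25 − 1.5800)·e^0.030067 = 211.6700 × 1.030524 = 218.1310
Market R$217.23 < fair 218.1310: forward underpriced → reverse cash-and-carry (short the stock, invest proceeds at r, pay the dividends, go long the forward).
Profit at T = |F_mkt − F*| = |217.23 − 218.1310| = R$0.90 per share

R$0.90 per share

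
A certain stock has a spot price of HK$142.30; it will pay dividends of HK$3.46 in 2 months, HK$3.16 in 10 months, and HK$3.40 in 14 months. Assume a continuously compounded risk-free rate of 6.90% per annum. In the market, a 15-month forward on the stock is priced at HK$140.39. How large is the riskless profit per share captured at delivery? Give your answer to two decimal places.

PV(dividends) I = 3.46·e^(−0.0690·2/12) + 3.16·e^(−0.0690·10/12) + 3.40·e^(−0.0690·14/12) = 9.5409
Fair forward F* = (S − I)·e^(rT) = (142.30 − 9.5409)·e^0.086250 = 132.7591 × 1.090079 = 144.7179
Market HK$140.39 < fair 144.7179: forward underpriced → reverse cash-and-carry (short the stock, invest proceeds at r, pay the dividends, go long the forward).
Profit at T = |F_mkt − F*| = |140.39 − 144.7179| = HK$4.33 per share

HK$4.33 per share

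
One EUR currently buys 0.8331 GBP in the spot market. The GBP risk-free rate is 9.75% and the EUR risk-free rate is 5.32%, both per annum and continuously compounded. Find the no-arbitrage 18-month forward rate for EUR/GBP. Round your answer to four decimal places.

F = S·e^((r_GBP − r_EUR)T) = 0.8331 · e^((0.0975 − 0.0532) × 18/12)
= 0.8331 · e^0.066450 = 0.8331 × 1.068708
F = 0.8903 GBP per EUR

0.8903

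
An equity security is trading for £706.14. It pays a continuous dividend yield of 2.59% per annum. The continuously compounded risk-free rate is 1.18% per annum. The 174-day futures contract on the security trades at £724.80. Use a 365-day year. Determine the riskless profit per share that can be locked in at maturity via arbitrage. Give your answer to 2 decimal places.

Fair futures: F* = S·e^(carry·T), with carry = (r − q) = 0.0118 − 0.0259 = -0.0141
F* = 706.14 · e^(-0.0141 × 174/365) = 706.14 · e^-0.006722 = 706.14 × 0.993301 = £701.4096
Market £724.80 > fair £701.4096: forward overpriced → cash-and-carry (buy spot, short the forward).
At maturity, profit = |F_mkt − F*| = |724.80 − 701.4096| = £23.39 per share

£23.39 per share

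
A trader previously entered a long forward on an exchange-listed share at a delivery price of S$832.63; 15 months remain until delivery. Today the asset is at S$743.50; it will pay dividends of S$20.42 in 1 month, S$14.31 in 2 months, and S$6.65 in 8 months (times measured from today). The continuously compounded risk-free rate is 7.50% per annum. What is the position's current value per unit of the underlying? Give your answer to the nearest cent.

PV(remaining dividends) I = 20.42·e^(−0.0750·1/12) + 14.31·e^(−0.0750·2/12) + 6.65·e^(−0.0750·8/12) = 40.7507
Current forward F = (S − I)·e^(rT) = (743.50 − 40.7507)·e^(0.0750·15/12) = 702.7493 × 1.098285 = 771.8190
Value (long) = (F − K)·e^(−rT) = (771.8190 − 832.63) × 0.910510 = -55.3690
Value = -S$55.37

-S$55.37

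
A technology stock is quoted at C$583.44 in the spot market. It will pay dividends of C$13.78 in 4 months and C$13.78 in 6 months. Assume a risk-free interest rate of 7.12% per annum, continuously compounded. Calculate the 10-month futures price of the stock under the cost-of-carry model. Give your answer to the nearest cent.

PV(dividends) I = 13.78·e^(−0.0712·4/12) + 13.78·e^(−0.0712·6/12)
I = 13.4568 + 13.2981 = 26.7549
F = (S − I)·e^(rT) = (583.44 − 26.7549) · e^(0.0712·10/12)
= 556.6851 · e^0.059333 = 556.6851 × 1.061129 = C$590.71

C$590.71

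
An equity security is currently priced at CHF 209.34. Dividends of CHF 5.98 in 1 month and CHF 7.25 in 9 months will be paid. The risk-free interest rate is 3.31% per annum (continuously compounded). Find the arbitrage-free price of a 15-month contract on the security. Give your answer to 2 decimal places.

PV(dividends) I = 5.98·e^(−0.0331·1/12) + 7.25·e^(−0.0331·9/12)
I = 5.9635 + 7.0722 = 13.0357
F = (S − I)·e^(rT) = (209.34 − 13.0357) · e^(0.0331·15/12)
= 196.3043 · e^0.041375 = 196.3043 × 1.042243 = CHF 204.60

CHF 204.60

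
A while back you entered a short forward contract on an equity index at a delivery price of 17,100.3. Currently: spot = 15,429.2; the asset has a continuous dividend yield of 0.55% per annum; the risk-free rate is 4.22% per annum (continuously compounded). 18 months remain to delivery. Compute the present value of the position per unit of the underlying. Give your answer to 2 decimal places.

Current fair forward for the remaining 18 months: F = S·e^((r − q)·T), (r − q) = 0.0422 − 0.0055 = 0.0367
F = 15429.2 · e^(0.0367 × 18/12) = 15429.2 × 1.05659344 = 16302.3915
Value of long forward = (F − K)·e^(−rT) = (16302.3915 − 17100.3) · e^(−0.0422·18/12)
= -797.9085 × 0.93866183 = -748.97
Short position value = −(long value) = 748.97

748.97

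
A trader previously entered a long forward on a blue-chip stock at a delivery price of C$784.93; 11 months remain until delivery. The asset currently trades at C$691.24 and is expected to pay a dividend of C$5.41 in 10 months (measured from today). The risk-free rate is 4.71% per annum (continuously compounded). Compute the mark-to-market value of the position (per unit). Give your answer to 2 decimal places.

PV(remaining dividends) I = 5.41·e^(−0.0471·10/12) = 5.2018
Current forward F = (S − I)·e^(rT) = (691.24 − 5.2018)·e^(0.0471·11/12) = 686.0382 × 1.044121 = 716.3069
Value (long) = (F − K)·e^(−rT) = (716.3069 − 784.93) × 0.957744 = -65.7234
Value = -C$65.72

-C$65.72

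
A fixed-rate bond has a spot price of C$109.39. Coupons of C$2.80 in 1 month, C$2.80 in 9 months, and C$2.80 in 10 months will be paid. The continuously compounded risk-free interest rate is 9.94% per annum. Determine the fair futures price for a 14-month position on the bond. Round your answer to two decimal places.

C$113.91

PV(coupons) I = 2.80·e^(−0.0994·1/12) + 2.80·e^(−0.0994·9/12) + 2.80·e^(−0.0994·10/12)
I = 2.7769 + 2.5989 + 2.5774 = 7.9532
F = (S − I)·e^(rT) = (109.39 − 7.9532) · e^(0.0994·14/12)
= 101.4368 · e^0.115967 = 101.4368 × 1.122959 = C$113.91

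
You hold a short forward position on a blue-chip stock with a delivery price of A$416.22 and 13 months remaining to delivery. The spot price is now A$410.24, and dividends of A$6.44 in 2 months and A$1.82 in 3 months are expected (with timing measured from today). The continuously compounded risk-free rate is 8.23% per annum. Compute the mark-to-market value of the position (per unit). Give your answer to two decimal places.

PV(remaining dividends) I = 6.44·e^(−0.0823·2/12) + 1.82·e^(−0.0823·3/12) = 8.1352
Current forward F = (S − I)·e^(rT) = (410.24 − 8.1352)·e^(0.0823·13/12) = 402.1048 × 1.093254 = 439.6027
Value (long) = (F − K)·e^(−rT) = (439.6027 − 416.22) × 0.914701 = 21.3882
Short position value = −(long value) = -A$21.39

-A$21.39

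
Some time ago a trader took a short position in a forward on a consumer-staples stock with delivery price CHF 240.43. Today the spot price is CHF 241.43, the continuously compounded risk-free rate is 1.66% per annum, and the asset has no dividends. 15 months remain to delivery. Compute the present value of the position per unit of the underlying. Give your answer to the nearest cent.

-CHF 5.94

Current fair forward for the remaining 15 months: F = S·e^(r·T), r = 0.0166
F = 241.43 · e^(0.0166 × 15/12) = 241.43 × 1.020967 = 246.4921
Value of long forward = (F − K)·e^(−rT) = (246.4921 − 240.43) · e^(−0.0166·15/12)
= 6.0621 × 0.979464 = 5.94
Short position value = −(long value) = -CHF 5.94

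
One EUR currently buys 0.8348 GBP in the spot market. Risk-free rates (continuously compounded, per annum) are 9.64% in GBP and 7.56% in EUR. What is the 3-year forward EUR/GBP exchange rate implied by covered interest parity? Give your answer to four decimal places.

0.8886

F = S·e^((r_GBP − r_EUR)T) = 0.8348 · e^((0.0964 − 0.0756) × 3)
= 0.8348 · e^0.062400 = 0.8348 × 1.064388
F = 0.8886 GBP per EUR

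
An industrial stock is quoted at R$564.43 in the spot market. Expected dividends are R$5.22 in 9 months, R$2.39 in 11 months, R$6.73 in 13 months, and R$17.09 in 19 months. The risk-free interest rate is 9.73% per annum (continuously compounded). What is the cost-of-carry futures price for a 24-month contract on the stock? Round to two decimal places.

R$651.98

PV(dividends) I = 5.22·e^(−0.0973·9/12) + 2.39·e^(−0.0973·11/12) + 6.73·e^(−0.0973·13/12) + 17.09·e^(−0.0973·19/12)
I = 4.8526 + 2.1861 + 6.0567 + 14.6499 = 27.7453
F = (S − I)·e^(rT) = (564.43 − 27.7453) · e^(0.0973·24/12)
= 536.6847 · e^0.194600 = 536.6847 × 1.214825 = R$651.98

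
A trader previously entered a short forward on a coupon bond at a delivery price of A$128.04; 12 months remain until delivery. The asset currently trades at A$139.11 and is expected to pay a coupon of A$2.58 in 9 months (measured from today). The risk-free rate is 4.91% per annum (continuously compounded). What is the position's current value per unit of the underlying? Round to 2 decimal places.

PV(remaining coupons) I = 2.58·e^(−0.0491·9/12) = 2.4867
Current forward F = (S − I)·e^(rT) = (139.11 − 2.4867)·e^(0.0491·12/12) = 136.6233 × 1.050325 = 143.4989
Value (long) = (F − K)·e^(−rT) = (143.4989 − 128.04) × 0.952086 = 14.7182
Short position value = −(long value) = -A$14.72

-A$14.72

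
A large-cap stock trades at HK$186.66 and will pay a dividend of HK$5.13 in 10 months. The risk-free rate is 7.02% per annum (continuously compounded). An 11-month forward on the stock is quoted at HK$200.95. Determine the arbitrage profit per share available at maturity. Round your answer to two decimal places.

HK$7.04 per share

PV(dividends) I = 5.13·e^(−0.0702·10/12) = 4.8385
Fair forward F* = (S − I)·e^(rT) = (186.66 − 4.8385)·e^0.064350 = 181.8215 × 1.066466 = 193.9064
Market HK$200.95 > fair 193.9064: forward overpriced → cash-and-carry (borrow at r, buy the stock and collect the dividends, short the forward).
Profit at T = |F_mkt − F*| = |200.95 − 193.9064| = HK$7.04 per share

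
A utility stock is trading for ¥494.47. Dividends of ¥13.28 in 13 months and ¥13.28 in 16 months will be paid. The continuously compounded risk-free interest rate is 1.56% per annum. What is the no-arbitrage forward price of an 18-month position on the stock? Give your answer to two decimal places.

PV(dividends) I = 13.28·e^(−0.0156·13/12) + 13.28·e^(−0.0156·16/12)
I = 13.0575 + 13.0066 = 26.0641
F = (S − I)·e^(rT) = (494.47 − 26.0641) · e^(0.0156·18/12)
= 468.4059 · e^0.023400 = 468.4059 × 1.023676 = ¥479.50

¥479.50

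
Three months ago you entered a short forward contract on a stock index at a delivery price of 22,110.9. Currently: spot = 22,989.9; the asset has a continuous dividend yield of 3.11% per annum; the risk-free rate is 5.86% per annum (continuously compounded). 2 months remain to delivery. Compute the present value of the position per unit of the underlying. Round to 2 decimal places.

-975.04

Current fair forward for the remaining 2 months: F = S·e^((r − q)·T), (r − q) = 0.0586 − 0.0311 = 0.0275
F = 22989.9 · e^(0.0275 × 2/12) = 22989.9 × 1.00459385 = 23095.5122
Value of long forward = (F − K)·e^(−rT) = (23095.5122 − 22110.9) · e^(−0.0586·2/12)
= 984.6122 × 0.99028087 = 975.04
Short position value = −(long value) = -975.04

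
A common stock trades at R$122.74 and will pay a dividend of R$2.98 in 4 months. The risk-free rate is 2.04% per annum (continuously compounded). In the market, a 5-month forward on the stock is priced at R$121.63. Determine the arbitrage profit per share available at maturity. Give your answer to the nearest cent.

PV(dividends) I = 2.98·e^(−0.0204·4/12) = 2.9598
Fair forward F* = (S − I)·e^(rT) = (122.74 − 2.9598)·e^0.008500 = 119.7802 × 1.008536 = 120.8026
Market R$121.63 > fair 120.8026: forward overpriced → cash-and-carry (borrow at r, buy the stock and collect the dividends, short the forward).
Profit at T = |F_mkt − F*| = |121.63 − 120.8026| = R$0.83 per share

R$0.83 per share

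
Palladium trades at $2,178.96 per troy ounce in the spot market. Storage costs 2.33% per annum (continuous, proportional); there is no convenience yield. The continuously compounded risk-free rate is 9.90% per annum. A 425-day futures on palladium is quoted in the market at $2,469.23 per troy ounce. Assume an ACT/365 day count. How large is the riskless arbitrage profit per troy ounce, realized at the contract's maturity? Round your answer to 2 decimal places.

$43.20 per troy ounce

Fair futures: F* = S·e^(carry·T), with carry = (r + u) = 0.0990 + 0.0233 = 0.1223
F* = 2178.96 · e^(0.1223 × 425/365) = 2178.96 · e^0.14240411 = 2178.96 × 1.15304251 = $2512.4335
Market $2469.23 < fair $2512.4335: forward underpriced → reverse cash-and-carry (short spot, go long the forward).
At maturity, profit = |F_mkt − F*| = |2469.23 − 2512.4335| = $43.20 per troy ounce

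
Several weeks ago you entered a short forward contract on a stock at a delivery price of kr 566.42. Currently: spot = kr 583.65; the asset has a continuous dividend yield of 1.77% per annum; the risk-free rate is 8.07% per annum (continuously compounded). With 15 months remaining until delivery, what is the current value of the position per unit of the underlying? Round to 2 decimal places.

-kr 58.81

Current fair forward for the remaining 15 months: F = S·e^((r − q)·T), (r − q) = 0.0807 − 0.0177 = 0.0630
F = 583.65 · e^(0.0630 × 15/12) = 583.65 × 1.081934 = 631.4708
Value of long forward = (F − K)·e^(−rT) = (631.4708 − 566.42) · e^(−0.0807·15/12)
= 65.0508 × 0.904046 = 58.81
Short position value = −(long value) = -kr 58.81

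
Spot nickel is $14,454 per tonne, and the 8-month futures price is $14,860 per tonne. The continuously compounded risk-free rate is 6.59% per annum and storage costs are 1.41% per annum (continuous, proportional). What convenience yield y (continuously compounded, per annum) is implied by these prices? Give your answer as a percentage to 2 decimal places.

F = S·e^((r+u−y)T) ⇒ (r+u−y) = ln(F/S)/T
ln(14860/14454) = 0.027702; /T ⇒ 0.041553
y = r + u − ln(F/S)/T = 0.0659 + 0.0141 − 0.041553 = 0.038447
y = 3.84%

3.84%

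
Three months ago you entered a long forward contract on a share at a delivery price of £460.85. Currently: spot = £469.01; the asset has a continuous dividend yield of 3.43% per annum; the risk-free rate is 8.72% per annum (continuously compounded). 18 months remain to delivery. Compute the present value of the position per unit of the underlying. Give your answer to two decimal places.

Current fair forward for the remaining 18 months: F = S·e^((r − q)·T), (r − q) = 0.0872 − 0.0343 = 0.0529
F = 469.01 · e^(0.0529 × 18/12) = 469.01 × 1.082583 = 507.7423
Value of long forward = (F − K)·e^(−rT) = (507.7423 − 460.85) · e^(−0.0872·18/12)
= 46.8923 × 0.877393 = 41.14

£41.14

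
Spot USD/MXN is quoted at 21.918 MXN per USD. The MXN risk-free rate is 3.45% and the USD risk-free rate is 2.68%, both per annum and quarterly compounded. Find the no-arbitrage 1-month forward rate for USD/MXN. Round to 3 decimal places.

21.932

By covered interest parity, F = S · (1+r_MXN/4)^(4T) / (1+r_USD/4)^(4T)
= 21.918 × 1.002867 / 1.002228 = 21.918 × 1.000638
F = 21.932 MXN per USD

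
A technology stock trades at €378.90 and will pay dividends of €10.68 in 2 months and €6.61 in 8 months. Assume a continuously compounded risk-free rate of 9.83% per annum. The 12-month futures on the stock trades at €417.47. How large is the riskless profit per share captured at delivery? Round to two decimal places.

€17.85 per share

PV(dividends) I = 10.68·e^(−0.0983·2/12) + 6.61·e^(−0.0983·8/12) = 16.6972
Fair futures F* = (S − I)·e^(rT) = (378.90 − 16.6972)·e^0.098300 = 362.2028 × 1.103294 = 399.6162
Market €417.47 > fair 399.6162: forward overpriced → cash-and-carry (borrow at r, buy the stock and collect the dividends, short the forward).
Profit at T = |F_mkt − F*| = |417.47 − 399.6162| = €17.85 per share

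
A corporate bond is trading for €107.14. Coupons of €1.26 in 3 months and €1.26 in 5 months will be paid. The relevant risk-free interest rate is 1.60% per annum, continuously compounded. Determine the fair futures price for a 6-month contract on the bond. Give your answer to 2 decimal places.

PV(coupons) I = 1.26·e^(−0.0160·3/12) + 1.26·e^(−0.0160·5/12)
I = 1.2550 + 1.2516 = 2.5066
F = (S − I)·e^(rT) = (107.14 − 2.5066) · e^(0.0160·6/12)
= 104.6334 · e^0.008000 = 104.6334 × 1.008032 = €105.47

€105.47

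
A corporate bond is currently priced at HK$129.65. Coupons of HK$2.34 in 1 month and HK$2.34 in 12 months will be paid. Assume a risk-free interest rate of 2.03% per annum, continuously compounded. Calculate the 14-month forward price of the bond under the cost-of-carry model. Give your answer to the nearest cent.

HK$128.02

PV(coupons) I = 2.34·e^(−0.0203·1/12) + 2.34·e^(−0.0203·12/12)
I = 2.3360 + 2.2930 = 4.6290
F = (S − I)·e^(rT) = (129.65 − 4.6290) · e^(0.0203·14/12)
= 125.0210 · e^0.023683 = 125.0210 × 1.023966 = HK$128.02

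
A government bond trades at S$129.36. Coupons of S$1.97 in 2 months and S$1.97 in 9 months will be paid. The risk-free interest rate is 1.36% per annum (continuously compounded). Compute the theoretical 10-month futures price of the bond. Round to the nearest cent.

S$126.87

PV(coupons) I = 1.97·e^(−0.0136·2/12) + 1.97·e^(−0.0136·9/12)
I = 1.9655 + 1.9500 = 3.9155
F = (S − I)·e^(rT) = (129.36 − 3.9155) · e^(0.0136·10/12)
= 125.4445 · e^0.011333 = 125.4445 × 1.011397 = S$126.87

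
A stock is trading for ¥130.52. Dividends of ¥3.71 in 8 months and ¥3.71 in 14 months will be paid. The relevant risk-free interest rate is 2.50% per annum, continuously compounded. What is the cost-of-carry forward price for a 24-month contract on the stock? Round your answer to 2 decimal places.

PV(dividends) I = 3.71·e^(−0.0250·8/12) + 3.71·e^(−0.0250·14/12)
I = 3.6487 + 3.6034 = 7.2521
F = (S − I)·e^(rT) = (130.52 − 7.2521) · e^(0.0250·24/12)
= 123.2679 · e^0.050000 = 123.2679 × 1.051271 = ¥129.59

¥129.59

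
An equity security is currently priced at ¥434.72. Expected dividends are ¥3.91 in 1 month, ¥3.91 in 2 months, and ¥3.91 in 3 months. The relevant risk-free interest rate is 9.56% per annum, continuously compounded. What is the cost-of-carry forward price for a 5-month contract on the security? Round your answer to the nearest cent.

¥440.37

PV(dividends) I = 3.91·e^(−0.0956·1/12) + 3.91·e^(−0.0956·2/12) + 3.91·e^(−0.0956·3/12)
I = 3.8790 + 3.8482 + 3.8177 = 11.5449
F = (S − I)·e^(rT) = (434.72 − 11.5449) · e^(0.0956·5/12)
= 423.1751 · e^0.039833 = 423.1751 × 1.040637 = ¥440.37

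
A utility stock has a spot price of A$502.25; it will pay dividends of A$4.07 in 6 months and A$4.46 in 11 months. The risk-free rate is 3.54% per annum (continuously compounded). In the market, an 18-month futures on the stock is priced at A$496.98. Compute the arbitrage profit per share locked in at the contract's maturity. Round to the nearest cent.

A$23.89 per share

PV(dividends) I = 4.07·e^(−0.0354·6/12) + 4.46·e^(−0.0354·11/12) = 8.3162
Fair futures F* = (S − I)·e^(rT) = (502.25 − 8.3162)·e^0.053100 = 493.9338 × 1.054535 = 520.8705
Market A$496.98 < fair 520.8705: forward underpriced → reverse cash-and-carry (short the stock, invest proceeds at r, pay the dividends, go long the forward).
Profit at T = |F_mkt − F*| = |496.98 − 520.8705| = A$23.89 per share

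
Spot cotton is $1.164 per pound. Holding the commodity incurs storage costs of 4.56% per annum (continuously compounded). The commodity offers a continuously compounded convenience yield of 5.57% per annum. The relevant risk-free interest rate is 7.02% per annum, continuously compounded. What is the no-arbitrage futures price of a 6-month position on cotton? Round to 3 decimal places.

$1.200 per pound

Net carry = r + u − y = 0.0702 + 0.0456 − 0.0557 = 0.0601
F = S·e^((r+u−y)T) = 1.164 · e^(0.0601 × 6/12) = 1.164 · e^0.030050
= 1.164 × 1.030506 = $1.200 per pound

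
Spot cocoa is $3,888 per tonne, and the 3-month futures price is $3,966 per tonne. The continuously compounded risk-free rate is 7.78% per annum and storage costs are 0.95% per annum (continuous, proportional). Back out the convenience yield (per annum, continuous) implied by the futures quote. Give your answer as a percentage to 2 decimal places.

0.78%

F = S·e^((r+u−y)T) ⇒ (r+u−y) = ln(F/S)/T
ln(3966/3888) = 0.019863; /T ⇒ 0.079452
y = r + u − ln(F/S)/T = 0.0778 + 0.0095 − 0.079452 = 0.007848
y = 0.78%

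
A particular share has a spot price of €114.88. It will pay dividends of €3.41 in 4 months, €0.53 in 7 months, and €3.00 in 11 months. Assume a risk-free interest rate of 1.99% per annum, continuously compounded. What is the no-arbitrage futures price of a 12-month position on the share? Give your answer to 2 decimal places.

€110.19

PV(dividends) I = 3.41·e^(−0.0199·4/12) + 0.53·e^(−0.0199·7/12) + 3.00·e^(−0.0199·11/12)
I = 3.3875 + 0.5239 + 2.9458 = 6.8572
F = (S − I)·e^(rT) = (114.88 − 6.8572) · e^(0.0199·12/12)
= 108.0228 · e^0.019900 = 108.0228 × 1.020099 = €110.19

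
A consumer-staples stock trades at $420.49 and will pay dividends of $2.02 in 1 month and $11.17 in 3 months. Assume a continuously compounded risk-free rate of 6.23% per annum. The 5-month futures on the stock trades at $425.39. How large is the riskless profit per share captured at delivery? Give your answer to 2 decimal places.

$7.19 per share

PV(dividends) I = 2.02·e^(−0.0623·1/12) + 11.17·e^(−0.0623·3/12) = 13.0069
Fair futures F* = (S − I)·e^(rT) = (420.49 − 13.0069)·e^0.025958 = 407.4831 × 1.026298 = 418.1991
Market $425.39 > fair 418.1991: forward overpriced → cash-and-carry (borrow at r, buy the stock and collect the dividends, short the forward).
Profit at T = |F_mkt − F*| = |425.39 − 418.1991| = $7.19 per share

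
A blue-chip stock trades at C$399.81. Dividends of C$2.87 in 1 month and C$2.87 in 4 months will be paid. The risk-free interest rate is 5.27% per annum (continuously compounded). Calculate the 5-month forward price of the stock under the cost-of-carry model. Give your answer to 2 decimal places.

C$402.88

PV(dividends) I = 2.87·e^(−0.0527·1/12) + 2.87·e^(−0.0527·4/12)
I = 2.8574 + 2.8200 = 5.6774
F = (S − I)·e^(rT) = (399.81 − 5.6774) · e^(0.0527·5/12)
= 394.1326 · e^0.021958 = 394.1326 × 1.022201 = C$402.88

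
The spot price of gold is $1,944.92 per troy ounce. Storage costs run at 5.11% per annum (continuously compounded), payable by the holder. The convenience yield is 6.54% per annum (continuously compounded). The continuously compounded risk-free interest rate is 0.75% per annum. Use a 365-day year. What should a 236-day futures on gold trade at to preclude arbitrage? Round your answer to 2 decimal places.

$1,936.39 per troy ounce

Net carry = r + u − y = 0.0075 + 0.0511 − 0.0654 = -0.0068
F = S·e^((r+u−y)T) = 1944.92 · e^(-0.0068 × 236/365) = 1944.92 · e^-0.00439671
= 1944.92 × 0.99561294 = $1,936.39 per troy ounce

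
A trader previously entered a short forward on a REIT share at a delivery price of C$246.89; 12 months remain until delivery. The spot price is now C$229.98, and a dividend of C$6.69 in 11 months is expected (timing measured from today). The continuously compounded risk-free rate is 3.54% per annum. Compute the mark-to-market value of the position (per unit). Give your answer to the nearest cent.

PV(remaining dividends) I = 6.69·e^(−0.0354·11/12) = 6.4764
Current forward F = (S − I)·e^(rT) = (229.98 − 6.4764)·e^(0.0354·12/12) = 223.5036 × 1.036034 = 231.5573
Value (long) = (F − K)·e^(−rT) = (231.5573 − 246.89) × 0.965219 = -14.7994
Short position value = −(long value) = C$14.80

C$14.80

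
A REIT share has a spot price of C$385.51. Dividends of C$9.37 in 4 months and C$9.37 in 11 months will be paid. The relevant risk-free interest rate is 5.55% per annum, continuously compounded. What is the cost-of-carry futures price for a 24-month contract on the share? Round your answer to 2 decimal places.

C$410.54

PV(dividends) I = 9.37·e^(−0.0555·4/12) + 9.37·e^(−0.0555·11/12)
I = 9.1982 + 8.9052 = 18.1034
F = (S − I)·e^(rT) = (385.51 − 18.1034) · e^(0.0555·24/12)
= 367.4066 · e^0.111000 = 367.4066 × 1.117395 = C$410.54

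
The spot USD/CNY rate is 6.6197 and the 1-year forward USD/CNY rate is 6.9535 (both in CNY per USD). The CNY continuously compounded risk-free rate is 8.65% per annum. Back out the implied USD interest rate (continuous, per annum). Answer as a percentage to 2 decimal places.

F = S·e^((r_CNY − r_USD)T) ⇒ r_USD = r_CNY − ln(F/S)/T
ln(6.9535/6.6197) = 0.049195; /(12/12) = 0.049195
r_USD = 0.0865 − 0.049195 = 0.037305
r_USD = 3.73%

3.73%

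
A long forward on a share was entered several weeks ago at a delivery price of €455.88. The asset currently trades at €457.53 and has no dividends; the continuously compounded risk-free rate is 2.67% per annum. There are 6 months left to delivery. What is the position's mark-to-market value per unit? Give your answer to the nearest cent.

Current fair forward for the remaining 6 months: F = S·e^(r·T), r = 0.0267
F = 457.53 · e^(0.0267 × 6/12) = 457.53 × 1.013440 = 463.6792
Value of long forward = (F − K)·e^(−rT) = (463.6792 − 455.88) · e^(−0.0267·6/12)
= 7.7992 × 0.986739 = 7.70

€7.70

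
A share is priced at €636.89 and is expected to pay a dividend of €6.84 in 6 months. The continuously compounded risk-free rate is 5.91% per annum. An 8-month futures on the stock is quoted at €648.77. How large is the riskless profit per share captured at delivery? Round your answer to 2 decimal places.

€6.81 per share

PV(dividends) I = 6.84·e^(−0.0591·6/12) = 6.6408
Fair futures F* = (S − I)·e^(rT) = (636.89 − 6.6408)·e^0.039400 = 630.2492 × 1.040186 = 655.5764
Market €648.77 < fair 655.5764: forward underpriced → reverse cash-and-carry (short the stock, invest proceeds at r, pay the dividends, go long the forward).
Profit at T = |F_mkt − F*| = |648.77 − 655.5764| = €6.81 per share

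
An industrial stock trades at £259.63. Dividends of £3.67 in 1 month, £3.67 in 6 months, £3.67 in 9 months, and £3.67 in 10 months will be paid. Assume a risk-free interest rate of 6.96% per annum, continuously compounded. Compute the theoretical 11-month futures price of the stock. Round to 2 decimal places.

£261.66

PV(dividends) I = 3.67·e^(−0.0696·1/12) + 3.67·e^(−0.0696·6/12) + 3.67·e^(−0.0696·9/12) + 3.67·e^(−0.0696·10/12)
I = 3.6488 + 3.5445 + 3.4833 + 3.4632 = 14.1398
F = (S − I)·e^(rT) = (259.63 − 14.1398) · e^(0.0696·11/12)
= 245.4902 · e^0.063800 = 245.4902 × 1.065879 = £261.66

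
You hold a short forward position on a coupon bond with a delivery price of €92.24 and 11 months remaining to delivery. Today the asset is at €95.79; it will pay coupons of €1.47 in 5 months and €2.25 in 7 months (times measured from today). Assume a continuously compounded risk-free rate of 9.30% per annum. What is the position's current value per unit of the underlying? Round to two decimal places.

PV(remaining coupons) I = 1.47·e^(−0.0930·5/12) + 2.25·e^(−0.0930·7/12) = 3.5453
Current forward F = (S − I)·e^(rT) = (95.79 − 3.5453)·e^(0.0930·11/12) = 92.2447 × 1.088989 = 100.4535
Value (long) = (F − K)·e^(−rT) = (100.4535 − 92.24) × 0.918283 = 7.5423
Short position value = −(long value) = -€7.54

-€7.54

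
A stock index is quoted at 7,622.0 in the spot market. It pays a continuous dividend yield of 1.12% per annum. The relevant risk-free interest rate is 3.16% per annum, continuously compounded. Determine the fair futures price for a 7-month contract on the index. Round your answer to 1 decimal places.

F = S·e^((r − q)T) = 7622.0 · e^((0.0316 − 0.0112) × 7/12)
= 7622.0 · e^0.011900 = 7622.0 × 1.011971
F = 7,713.2

7,713.2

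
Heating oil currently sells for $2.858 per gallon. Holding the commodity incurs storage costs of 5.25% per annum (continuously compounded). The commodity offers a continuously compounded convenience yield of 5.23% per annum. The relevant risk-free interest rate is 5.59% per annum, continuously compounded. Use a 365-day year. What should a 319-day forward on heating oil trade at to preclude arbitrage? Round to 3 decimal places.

Net carry = r + u − y = 0.0559 + 0.0525 − 0.0523 = 0.0561
F = S·e^((r+u−y)T) = 2.858 · e^(0.0561 × 319/365) = 2.858 · e^0.049030
= 2.858 × 1.050252 = $3.002 per gallon

$3.002 per gallon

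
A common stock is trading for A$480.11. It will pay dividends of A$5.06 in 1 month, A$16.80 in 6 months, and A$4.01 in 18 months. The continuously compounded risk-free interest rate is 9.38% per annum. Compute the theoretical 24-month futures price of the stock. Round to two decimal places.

PV(dividends) I = 5.06·e^(−0.0938·1/12) + 16.80·e^(−0.0938·6/12) + 4.01·e^(−0.0938·18/12)
I = 5.0206 + 16.0303 + 3.4837 = 24.5346
F = (S − I)·e^(rT) = (480.11 − 24.5346) · e^(0.0938·24/12)
= 455.5754 · e^0.187600 = 455.5754 × 1.206351 = A$549.58

A$549.58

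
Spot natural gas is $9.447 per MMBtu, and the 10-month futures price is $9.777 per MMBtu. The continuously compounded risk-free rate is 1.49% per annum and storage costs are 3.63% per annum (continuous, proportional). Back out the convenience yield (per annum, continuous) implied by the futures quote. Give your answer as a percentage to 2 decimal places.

1.00%

F = S·e^((r+u−y)T) ⇒ (r+u−y) = ln(F/S)/T
ln(9.777/9.447) = 0.034335; /T ⇒ 0.041202
y = r + u − ln(F/S)/T = 0.0149 + 0.0363 − 0.041202 = 0.009998
y = 1.00%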